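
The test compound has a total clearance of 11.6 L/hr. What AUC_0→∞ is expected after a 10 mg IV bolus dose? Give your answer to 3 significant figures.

AUC_0→∞ = Dose_iv / CL
        = 10 / 11.6 = 0.862069 mg/L·hr

AUC = 0.862 mg/L·hr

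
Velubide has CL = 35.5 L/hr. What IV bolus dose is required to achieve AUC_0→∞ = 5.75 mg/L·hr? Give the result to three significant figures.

Dose = 204 mg

Dose_iv = CL × AUC_0→∞
     = 35.5 × 5.75 = 204.125 mg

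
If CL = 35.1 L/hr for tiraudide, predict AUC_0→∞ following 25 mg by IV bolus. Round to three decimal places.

AUC_0→∞ = Dose_iv / CL
        = 25 / 35.1 = 0.712251 mg/L·hr

AUC = 0.712 mg/L·hr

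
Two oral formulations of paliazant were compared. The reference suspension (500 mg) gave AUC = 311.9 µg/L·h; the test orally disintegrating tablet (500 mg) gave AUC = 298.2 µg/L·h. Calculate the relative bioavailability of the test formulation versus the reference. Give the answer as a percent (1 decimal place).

F_rel = (AUC_test/D_test) / (AUC_ref/D_ref)
      = (298.2/500) / (311.9/500)
      = 0.5964 / 0.6238 = 0.9561 = 95.61%

F_rel = 95.6%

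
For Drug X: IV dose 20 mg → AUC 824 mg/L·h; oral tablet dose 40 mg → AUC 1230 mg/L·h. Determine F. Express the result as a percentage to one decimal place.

F = (AUC_ev / D_ev) / (AUC_iv / D_iv)
  = (1230/40) / (824/20)
  = 30.75 / 41.2 = 0.7464
  = 74.64%

F = 74.6%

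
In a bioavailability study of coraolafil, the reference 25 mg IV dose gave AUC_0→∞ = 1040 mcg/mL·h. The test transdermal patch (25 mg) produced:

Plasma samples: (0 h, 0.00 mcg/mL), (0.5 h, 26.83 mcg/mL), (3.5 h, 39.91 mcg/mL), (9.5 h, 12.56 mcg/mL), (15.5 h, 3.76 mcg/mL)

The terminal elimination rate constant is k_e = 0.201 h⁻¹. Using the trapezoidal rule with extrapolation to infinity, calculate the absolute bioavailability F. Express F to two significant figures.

F = 0.32

Trapezoidal AUC_0→15.5 (transdermal patch):
  [0→0.5]: (0.00+26.83)/2 × 0.5 = 6.7075
  [0.5→3.5]: (26.83+39.91)/2 × 3 = 100.11
  [3.5→9.5]: (39.91+12.56)/2 × 6 = 157.41
  [9.5→15.5]: (12.56+3.76)/2 × 6 = 48.96
  Sum = 313.1875 mcg/mL·h
Tail: C_last/k_e = 3.76/0.201 = 18.706
AUC_0→∞ (transdermal patch) = 313.1875 + 18.706 = 331.8935 mcg/mL·h
F = (AUC_ev/D_ev)/(AUC_iv/D_iv) = (331.8935/25)/(1040/25) = 13.27574/41.6 = 0.3191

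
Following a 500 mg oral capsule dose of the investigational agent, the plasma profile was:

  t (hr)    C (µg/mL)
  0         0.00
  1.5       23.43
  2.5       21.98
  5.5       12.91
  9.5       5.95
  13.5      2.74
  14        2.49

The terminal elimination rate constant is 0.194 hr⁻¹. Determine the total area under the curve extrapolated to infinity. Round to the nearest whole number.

AUC = 162 µg/mL·hr

Trapezoidal AUC_0→14:
  [0→1.5]: (0.00+23.43)/2 × 1.5 = 17.5725
  [1.5→2.5]: (23.43+21.98)/2 × 1 = 22.705
  [2.5→5.5]: (21.98+12.91)/2 × 3 = 52.335
  [5.5→9.5]: (12.91+5.95)/2 × 4 = 37.72
  [9.5→13.5]: (5.95+2.74)/2 × 4 = 17.38
  [13.5→14]: (2.74+2.49)/2 × 0.5 = 1.3075
  Sum = 149.02 µg/mL·hr
Extrapolated tail: C_last / k_e = 2.49 / 0.194 = 12.835
AUC_0→∞ = 149.02 + 12.835 = 161.855 µg/mL·hr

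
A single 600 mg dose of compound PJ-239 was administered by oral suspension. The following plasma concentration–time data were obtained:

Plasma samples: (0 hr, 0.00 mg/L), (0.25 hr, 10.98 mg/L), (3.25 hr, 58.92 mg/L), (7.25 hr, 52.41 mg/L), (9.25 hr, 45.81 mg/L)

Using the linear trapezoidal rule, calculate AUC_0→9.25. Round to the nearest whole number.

AUC = 427 mg/L·hr

Trapezoidal AUC_0→9.25:
  [0→0.25]: (0.00+10.98)/2 × 0.25 = 1.3725
  [0.25→3.25]: (10.98+58.92)/2 × 3 = 104.85
  [3.25→7.25]: (58.92+52.41)/2 × 4 = 222.66
  [7.25→9.25]: (52.41+45.81)/2 × 2 = 98.22
  Sum = 427.1025 mg/L·hr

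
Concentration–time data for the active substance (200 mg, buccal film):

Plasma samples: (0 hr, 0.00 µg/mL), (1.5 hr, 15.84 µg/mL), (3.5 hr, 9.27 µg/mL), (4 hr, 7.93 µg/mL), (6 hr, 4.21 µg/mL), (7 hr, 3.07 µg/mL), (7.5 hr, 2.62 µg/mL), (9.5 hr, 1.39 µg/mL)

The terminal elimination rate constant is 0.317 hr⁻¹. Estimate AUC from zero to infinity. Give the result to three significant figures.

AUC = 66.9 µg/mL·hr

Trapezoidal AUC_0→9.5:
  [0→1.5]: (0.00+15.84)/2 × 1.5 = 11.88
  [1.5→3.5]: (15.84+9.27)/2 × 2 = 25.11
  [3.5→4]: (9.27+7.93)/2 × 0.5 = 4.3
  [4→6]: (7.93+4.21)/2 × 2 = 12.14
  [6→7]: (4.21+3.07)/2 × 1 = 3.64
  [7→7.5]: (3.07+2.62)/2 × 0.5 = 1.4225
  [7.5→9.5]: (2.62+1.39)/2 × 2 = 4.01
  Sum = 62.5025 µg/mL·hr
Extrapolated tail: C_last / k_e = 1.39 / 0.317 = 4.385
AUC_0→∞ = 62.5025 + 4.385 = 66.8875 µg/mL·hr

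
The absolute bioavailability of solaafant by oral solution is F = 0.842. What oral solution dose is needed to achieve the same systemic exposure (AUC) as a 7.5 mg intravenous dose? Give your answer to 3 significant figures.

For equal systemic exposure: F × D_ev = D_iv
D_ev = D_iv / F = 7.5 / 0.842 = 8.90736 mg

D_oral = 8.91 mg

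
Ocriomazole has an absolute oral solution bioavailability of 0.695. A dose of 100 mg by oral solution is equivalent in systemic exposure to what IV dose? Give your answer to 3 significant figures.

Systemic exposure from an extravascular dose = F × D_ev, so the equivalent IV dose is F × D_ev.
D_iv = F × D_ev = 0.695 × 100 = 69.5 mg

D_iv = 69.5 mg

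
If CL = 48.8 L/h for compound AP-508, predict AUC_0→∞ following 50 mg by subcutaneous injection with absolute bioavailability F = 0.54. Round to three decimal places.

AUC = 0.553 mg/L·h

AUC_0→∞ = F × Dose / CL
        = 0.54 × 50 / 48.8 = 0.553279 mg/L·h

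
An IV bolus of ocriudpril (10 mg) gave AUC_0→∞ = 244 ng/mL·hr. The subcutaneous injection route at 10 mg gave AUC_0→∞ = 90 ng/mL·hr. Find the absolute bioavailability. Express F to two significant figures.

F = 0.37

F = (AUC_ev / D_ev) / (AUC_iv / D_iv)
  = (90/10) / (244/10)
  = 9 / 24.4 = 0.3689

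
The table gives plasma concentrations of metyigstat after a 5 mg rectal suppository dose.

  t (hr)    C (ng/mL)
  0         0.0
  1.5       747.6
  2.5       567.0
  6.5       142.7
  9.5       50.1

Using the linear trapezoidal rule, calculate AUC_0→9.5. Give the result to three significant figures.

AUC = 2930 ng/mL·hr

Trapezoidal AUC_0→9.5:
  [0→1.5]: (0.0+747.6)/2 × 1.5 = 560.7
  [1.5→2.5]: (747.6+567.0)/2 × 1 = 657.3
  [2.5→6.5]: (567.0+142.7)/2 × 4 = 1419.4
  [6.5→9.5]: (142.7+50.1)/2 × 3 = 289.2
  Sum = 2926.6 ng/mL·hr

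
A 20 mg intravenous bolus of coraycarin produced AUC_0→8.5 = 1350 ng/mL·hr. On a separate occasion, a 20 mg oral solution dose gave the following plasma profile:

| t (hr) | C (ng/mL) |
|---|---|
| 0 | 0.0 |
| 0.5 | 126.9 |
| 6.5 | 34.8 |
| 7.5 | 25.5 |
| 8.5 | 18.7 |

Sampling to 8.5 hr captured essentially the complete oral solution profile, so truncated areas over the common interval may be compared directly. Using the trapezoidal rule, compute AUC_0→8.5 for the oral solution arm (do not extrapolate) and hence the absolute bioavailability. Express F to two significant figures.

Trapezoidal AUC_0→8.5 (oral solution):
  [0→0.5]: (0.0+126.9)/2 × 0.5 = 31.725
  [0.5→6.5]: (126.9+34.8)/2 × 6 = 485.1
  [6.5→7.5]: (34.8+25.5)/2 × 1 = 30.15
  [7.5→8.5]: (25.5+18.7)/2 × 1 = 22.1
  Sum = 569.075 ng/mL·hr
F = (AUC_ev/D_ev)/(AUC_iv/D_iv) = (569.075/20)/(1350/20) = 28.45375/67.5 = 0.4215

F = 0.42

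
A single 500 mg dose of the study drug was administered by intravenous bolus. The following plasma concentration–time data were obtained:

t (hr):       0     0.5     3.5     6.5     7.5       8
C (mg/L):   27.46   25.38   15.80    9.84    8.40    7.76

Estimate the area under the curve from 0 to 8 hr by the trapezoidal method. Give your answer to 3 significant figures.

Trapezoidal AUC_0→8:
  [0→0.5]: (27.46+25.38)/2 × 0.5 = 13.21
  [0.5→3.5]: (25.38+15.80)/2 × 3 = 61.77
  [3.5→6.5]: (15.80+9.84)/2 × 3 = 38.46
  [6.5→7.5]: (9.84+8.40)/2 × 1 = 9.12
  [7.5→8]: (8.40+7.76)/2 × 0.5 = 4.04
  Sum = 126.6 mg/L·hr

AUC = 127 mg/L·hr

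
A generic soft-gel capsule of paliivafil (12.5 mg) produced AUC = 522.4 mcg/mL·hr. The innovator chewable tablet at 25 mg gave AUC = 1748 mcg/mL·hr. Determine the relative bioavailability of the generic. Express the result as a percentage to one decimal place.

F_rel = 59.8%

F_rel = (AUC_test/D_test) / (AUC_ref/D_ref)
      = (522.4/12.5) / (1748/25)
      = 41.792 / 69.92 = 0.5977 = 59.77%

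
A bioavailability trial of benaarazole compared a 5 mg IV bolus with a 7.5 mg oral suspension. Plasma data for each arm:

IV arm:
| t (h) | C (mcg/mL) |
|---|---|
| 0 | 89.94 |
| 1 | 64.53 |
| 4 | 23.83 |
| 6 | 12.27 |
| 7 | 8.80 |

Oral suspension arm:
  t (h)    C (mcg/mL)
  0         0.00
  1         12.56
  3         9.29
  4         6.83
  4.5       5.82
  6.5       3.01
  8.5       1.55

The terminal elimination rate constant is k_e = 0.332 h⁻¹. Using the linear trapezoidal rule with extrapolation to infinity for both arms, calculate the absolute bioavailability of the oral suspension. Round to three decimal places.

F = 0.135

Trapezoidal AUC_0→7 (IV):
  [0→1]: (89.94+64.53)/2 × 1 = 77.235
  [1→4]: (64.53+23.83)/2 × 3 = 132.54
  [4→6]: (23.83+12.27)/2 × 2 = 36.1
  [6→7]: (12.27+8.80)/2 × 1 = 10.535
  Sum = 256.41 mcg/mL·h
IV tail: 8.80/0.332 = 26.506; AUC_iv,0→∞ = 256.41 + 26.506 = 282.916 mcg/mL·h
Trapezoidal AUC_0→8.5 (oral suspension):
  [0→1]: (0.00+12.56)/2 × 1 = 6.28
  [1→3]: (12.56+9.29)/2 × 2 = 21.85
  [3→4]: (9.29+6.83)/2 × 1 = 8.06
  [4→4.5]: (6.83+5.82)/2 × 0.5 = 3.1625
  [4.5→6.5]: (5.82+3.01)/2 × 2 = 8.83
  [6.5→8.5]: (3.01+1.55)/2 × 2 = 4.56
  Sum = 52.7425 mcg/mL·h
oral suspension tail: 1.55/0.332 = 4.669; AUC_ev,0→∞ = 52.7425 + 4.669 = 57.4115 mcg/mL·h
F = (AUC_ev/D_ev)/(AUC_iv/D_iv) = (57.4115/7.5)/(282.916/5) = 7.65487/56.5832 = 0.1353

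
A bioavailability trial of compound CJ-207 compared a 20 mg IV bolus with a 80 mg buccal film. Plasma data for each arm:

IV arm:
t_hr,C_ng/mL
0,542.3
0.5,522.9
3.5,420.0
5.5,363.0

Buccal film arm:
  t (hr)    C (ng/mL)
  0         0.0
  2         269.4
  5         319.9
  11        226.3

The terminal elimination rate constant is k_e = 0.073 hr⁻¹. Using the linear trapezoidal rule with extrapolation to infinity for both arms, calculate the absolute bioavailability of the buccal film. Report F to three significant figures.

F = 0.198

Trapezoidal AUC_0→5.5 (IV):
  [0→0.5]: (542.3+522.9)/2 × 0.5 = 266.3
  [0.5→3.5]: (522.9+420.0)/2 × 3 = 1414.35
  [3.5→5.5]: (420.0+363.0)/2 × 2 = 783.0
  Sum = 2463.65 ng/mL·hr
IV tail: 363.0/0.073 = 4972.603; AUC_iv,0→∞ = 2463.65 + 4972.603 = 7436.253 ng/mL·hr
Trapezoidal AUC_0→11 (buccal film):
  [0→2]: (0.0+269.4)/2 × 2 = 269.4
  [2→5]: (269.4+319.9)/2 × 3 = 883.95
  [5→11]: (319.9+226.3)/2 × 6 = 1638.6
  Sum = 2791.95 ng/mL·hr
buccal film tail: 226.3/0.073 = 3100.000; AUC_ev,0→∞ = 2791.95 + 3100.000 = 5891.95 ng/mL·hr
F = (AUC_ev/D_ev)/(AUC_iv/D_iv) = (5891.95/80)/(7436.253/20) = 73.649375/371.81265 = 0.1981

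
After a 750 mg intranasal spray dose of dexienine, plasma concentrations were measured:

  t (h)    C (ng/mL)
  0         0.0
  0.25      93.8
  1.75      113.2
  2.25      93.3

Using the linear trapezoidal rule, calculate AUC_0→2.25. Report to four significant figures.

Trapezoidal AUC_0→2.25:
  [0→0.25]: (0.0+93.8)/2 × 0.25 = 11.725
  [0.25→1.75]: (93.8+113.2)/2 × 1.5 = 155.25
  [1.75→2.25]: (113.2+93.3)/2 × 0.5 = 51.625
  Sum = 218.6 ng/mL·h

AUC = 218.6 ng/mL·h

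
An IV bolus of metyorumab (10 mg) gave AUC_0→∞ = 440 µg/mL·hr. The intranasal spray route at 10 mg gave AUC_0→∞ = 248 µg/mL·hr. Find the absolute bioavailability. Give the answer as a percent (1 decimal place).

F = (AUC_ev / D_ev) / (AUC_iv / D_iv)
  = (248/10) / (440/10)
  = 24.8 / 44 = 0.5636
  = 56.36%

F = 56.4%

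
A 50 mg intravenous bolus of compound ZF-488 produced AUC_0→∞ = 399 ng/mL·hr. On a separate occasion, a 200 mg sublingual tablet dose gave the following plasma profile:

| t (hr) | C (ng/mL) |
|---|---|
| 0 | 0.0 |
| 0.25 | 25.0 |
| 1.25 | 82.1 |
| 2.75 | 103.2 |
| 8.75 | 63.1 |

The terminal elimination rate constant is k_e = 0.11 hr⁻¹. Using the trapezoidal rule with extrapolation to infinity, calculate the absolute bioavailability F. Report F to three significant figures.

Trapezoidal AUC_0→8.75 (sublingual tablet):
  [0→0.25]: (0.0+25.0)/2 × 0.25 = 3.125
  [0.25→1.25]: (25.0+82.1)/2 × 1 = 53.55
  [1.25→2.75]: (82.1+103.2)/2 × 1.5 = 138.975
  [2.75→8.75]: (103.2+63.1)/2 × 6 = 498.9
  Sum = 694.55 ng/mL·hr
Tail: C_last/k_e = 63.1/0.11 = 573.636
AUC_0→∞ (sublingual tablet) = 694.55 + 573.636 = 1268.186 ng/mL·hr
F = (AUC_ev/D_ev)/(AUC_iv/D_iv) = (1268.186/200)/(399/50) = 6.34093/7.98 = 0.7946

F = 0.795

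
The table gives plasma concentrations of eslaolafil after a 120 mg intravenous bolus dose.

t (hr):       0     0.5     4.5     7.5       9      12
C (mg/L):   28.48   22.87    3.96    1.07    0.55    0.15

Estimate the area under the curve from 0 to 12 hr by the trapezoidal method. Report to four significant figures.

Trapezoidal AUC_0→12:
  [0→0.5]: (28.48+22.87)/2 × 0.5 = 12.8375
  [0.5→4.5]: (22.87+3.96)/2 × 4 = 53.66
  [4.5→7.5]: (3.96+1.07)/2 × 3 = 7.545
  [7.5→9]: (1.07+0.55)/2 × 1.5 = 1.215
  [9→12]: (0.55+0.15)/2 × 3 = 1.05
  Sum = 76.3075 mg/L·hr

AUC = 76.31 mg/L·hr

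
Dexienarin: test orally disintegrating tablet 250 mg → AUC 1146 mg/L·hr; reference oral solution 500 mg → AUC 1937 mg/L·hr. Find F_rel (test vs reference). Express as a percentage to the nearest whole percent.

F_rel = (AUC_test/D_test) / (AUC_ref/D_ref)
      = (1146/250) / (1937/500)
      = 4.584 / 3.874 = 1.1833 = 118.33%

F_rel = 118%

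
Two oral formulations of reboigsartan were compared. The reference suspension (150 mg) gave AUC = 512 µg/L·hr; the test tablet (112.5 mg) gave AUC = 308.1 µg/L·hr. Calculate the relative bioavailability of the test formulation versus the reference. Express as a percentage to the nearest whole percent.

F_rel = 80%

F_rel = (AUC_test/D_test) / (AUC_ref/D_ref)
      = (308.1/112.5) / (512/150)
      = 2.73867 / 3.41333 = 0.8023 = 80.23%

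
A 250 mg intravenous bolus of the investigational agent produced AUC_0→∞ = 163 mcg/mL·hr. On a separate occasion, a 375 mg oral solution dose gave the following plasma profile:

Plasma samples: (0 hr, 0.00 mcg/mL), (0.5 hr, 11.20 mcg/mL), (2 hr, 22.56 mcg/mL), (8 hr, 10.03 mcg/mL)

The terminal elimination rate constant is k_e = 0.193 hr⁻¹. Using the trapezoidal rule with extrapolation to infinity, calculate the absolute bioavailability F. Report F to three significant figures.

F = 0.727

Trapezoidal AUC_0→8 (oral solution):
  [0→0.5]: (0.00+11.20)/2 × 0.5 = 2.8
  [0.5→2]: (11.20+22.56)/2 × 1.5 = 25.32
  [2→8]: (22.56+10.03)/2 × 6 = 97.77
  Sum = 125.89 mcg/mL·hr
Tail: C_last/k_e = 10.03/0.193 = 51.969
AUC_0→∞ (oral solution) = 125.89 + 51.969 = 177.859 mcg/mL·hr
F = (AUC_ev/D_ev)/(AUC_iv/D_iv) = (177.859/375)/(163/250) = 0.474291/0.652 = 0.7274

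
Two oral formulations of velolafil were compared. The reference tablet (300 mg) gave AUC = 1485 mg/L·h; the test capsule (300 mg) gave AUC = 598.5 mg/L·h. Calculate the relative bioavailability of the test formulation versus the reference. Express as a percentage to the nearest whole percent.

F_rel = 40%

F_rel = (AUC_test/D_test) / (AUC_ref/D_ref)
      = (598.5/300) / (1485/300)
      = 1.995 / 4.95 = 0.4030 = 40.30%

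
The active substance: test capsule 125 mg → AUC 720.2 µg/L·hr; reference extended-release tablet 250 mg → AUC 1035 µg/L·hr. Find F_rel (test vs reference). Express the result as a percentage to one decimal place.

F_rel = 139.2%

F_rel = (AUC_test/D_test) / (AUC_ref/D_ref)
      = (720.2/125) / (1035/250)
      = 5.7616 / 4.14 = 1.3917 = 139.17%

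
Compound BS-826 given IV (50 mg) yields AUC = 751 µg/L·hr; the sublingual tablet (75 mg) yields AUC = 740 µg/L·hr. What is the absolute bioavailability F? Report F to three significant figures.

F = 0.657

F = (AUC_ev / D_ev) / (AUC_iv / D_iv)
  = (740/75) / (751/50)
  = 9.86667 / 15.02 = 0.6569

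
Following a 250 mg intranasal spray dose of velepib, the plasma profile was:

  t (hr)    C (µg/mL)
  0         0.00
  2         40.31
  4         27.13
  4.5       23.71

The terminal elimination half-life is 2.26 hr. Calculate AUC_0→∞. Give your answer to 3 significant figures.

Trapezoidal AUC_0→4.5:
  [0→2]: (0.00+40.31)/2 × 2 = 40.31
  [2→4]: (40.31+27.13)/2 × 2 = 67.44
  [4→4.5]: (27.13+23.71)/2 × 0.5 = 12.71
  Sum = 120.46 µg/mL·hr
k_e = ln2 / t½ = 0.693147 / 2.26 = 0.3067 hr^-1
Extrapolated tail: C_last / k_e = 23.71 / 0.3067 = 77.307
AUC_0→∞ = 120.46 + 77.307 = 197.767 µg/mL·hr

AUC = 198 µg/mL·hr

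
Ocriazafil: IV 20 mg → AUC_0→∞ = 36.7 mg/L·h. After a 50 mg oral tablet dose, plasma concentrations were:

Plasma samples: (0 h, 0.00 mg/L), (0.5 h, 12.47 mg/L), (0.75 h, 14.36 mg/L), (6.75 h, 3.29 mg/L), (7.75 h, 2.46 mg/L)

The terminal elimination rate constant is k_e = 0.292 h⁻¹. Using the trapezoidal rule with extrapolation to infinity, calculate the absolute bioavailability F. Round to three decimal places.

F = 0.771

Trapezoidal AUC_0→7.75 (oral tablet):
  [0→0.5]: (0.00+12.47)/2 × 0.5 = 3.1175
  [0.5→0.75]: (12.47+14.36)/2 × 0.25 = 3.35375
  [0.75→6.75]: (14.36+3.29)/2 × 6 = 52.95
  [6.75→7.75]: (3.29+2.46)/2 × 1 = 2.875
  Sum = 62.29625 mg/L·h
Tail: C_last/k_e = 2.46/0.292 = 8.425
AUC_0→∞ (oral tablet) = 62.29625 + 8.425 = 70.72125 mg/L·h
F = (AUC_ev/D_ev)/(AUC_iv/D_iv) = (70.72125/50)/(36.7/20) = 1.414425/1.835 = 0.7708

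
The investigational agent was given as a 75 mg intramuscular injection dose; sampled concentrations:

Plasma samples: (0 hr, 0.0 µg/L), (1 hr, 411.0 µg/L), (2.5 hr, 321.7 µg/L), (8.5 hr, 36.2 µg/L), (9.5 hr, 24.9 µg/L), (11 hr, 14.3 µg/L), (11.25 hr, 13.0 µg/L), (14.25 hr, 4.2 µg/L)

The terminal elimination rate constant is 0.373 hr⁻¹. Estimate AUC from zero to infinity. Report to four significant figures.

Trapezoidal AUC_0→14.25:
  [0→1]: (0.0+411.0)/2 × 1 = 205.5
  [1→2.5]: (411.0+321.7)/2 × 1.5 = 549.525
  [2.5→8.5]: (321.7+36.2)/2 × 6 = 1073.7
  [8.5→9.5]: (36.2+24.9)/2 × 1 = 30.55
  [9.5→11]: (24.9+14.3)/2 × 1.5 = 29.4
  [11→11.25]: (14.3+13.0)/2 × 0.25 = 3.4125
  [11.25→14.25]: (13.0+4.2)/2 × 3 = 25.8
  Sum = 1917.8875 µg/L·hr
Extrapolated tail: C_last / k_e = 4.2 / 0.373 = 11.260
AUC_0→∞ = 1917.8875 + 11.260 = 1929.1475 µg/L·hr

AUC = 1929 µg/L·hr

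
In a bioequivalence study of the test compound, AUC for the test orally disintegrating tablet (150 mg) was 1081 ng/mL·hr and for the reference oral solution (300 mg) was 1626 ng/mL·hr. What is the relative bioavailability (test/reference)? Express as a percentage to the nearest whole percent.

F_rel = (AUC_test/D_test) / (AUC_ref/D_ref)
      = (1081/150) / (1626/300)
      = 7.20667 / 5.42 = 1.3296 = 132.96%

F_rel = 133%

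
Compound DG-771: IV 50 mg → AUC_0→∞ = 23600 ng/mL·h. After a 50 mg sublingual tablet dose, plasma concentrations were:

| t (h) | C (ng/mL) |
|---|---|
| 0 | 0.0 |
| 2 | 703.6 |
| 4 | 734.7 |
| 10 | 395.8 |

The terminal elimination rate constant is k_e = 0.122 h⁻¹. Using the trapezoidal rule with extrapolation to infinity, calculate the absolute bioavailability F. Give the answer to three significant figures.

F = 0.372

Trapezoidal AUC_0→10 (sublingual tablet):
  [0→2]: (0.0+703.6)/2 × 2 = 703.6
  [2→4]: (703.6+734.7)/2 × 2 = 1438.3
  [4→10]: (734.7+395.8)/2 × 6 = 3391.5
  Sum = 5533.4 ng/mL·h
Tail: C_last/k_e = 395.8/0.122 = 3244.262
AUC_0→∞ (sublingual tablet) = 5533.4 + 3244.262 = 8777.662 ng/mL·h
F = (AUC_ev/D_ev)/(AUC_iv/D_iv) = (8777.662/50)/(23600/50) = 175.55324/472 = 0.3719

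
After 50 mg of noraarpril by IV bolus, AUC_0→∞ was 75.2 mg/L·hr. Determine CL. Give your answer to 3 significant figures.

CL = 0.665 L/hr

CL = Dose_iv / AUC_0→∞
   = 50 / 75.2 = 0.664894 L/hr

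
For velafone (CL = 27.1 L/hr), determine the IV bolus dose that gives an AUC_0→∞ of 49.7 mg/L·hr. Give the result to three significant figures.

Dose_iv = CL × AUC_0→∞
     = 27.1 × 49.7 = 1346.87 mg

Dose = 1350 mg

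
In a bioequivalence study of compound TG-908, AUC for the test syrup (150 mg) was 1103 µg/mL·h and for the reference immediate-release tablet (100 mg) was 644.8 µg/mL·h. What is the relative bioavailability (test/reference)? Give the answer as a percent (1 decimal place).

F_rel = (AUC_test/D_test) / (AUC_ref/D_ref)
      = (1103/150) / (644.8/100)
      = 7.35333 / 6.448 = 1.1404 = 114.04%

F_rel = 114.0%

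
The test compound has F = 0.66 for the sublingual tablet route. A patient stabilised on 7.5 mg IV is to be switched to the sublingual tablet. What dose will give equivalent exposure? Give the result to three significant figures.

D_sublingual = 11.4 mg

For equal systemic exposure: F × D_ev = D_iv
D_ev = D_iv / F = 7.5 / 0.66 = 11.3636 mg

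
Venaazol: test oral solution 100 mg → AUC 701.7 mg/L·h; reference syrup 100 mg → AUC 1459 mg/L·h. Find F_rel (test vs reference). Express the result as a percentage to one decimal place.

F_rel = (AUC_test/D_test) / (AUC_ref/D_ref)
      = (701.7/100) / (1459/100)
      = 7.017 / 14.59 = 0.4809 = 48.09%

F_rel = 48.1%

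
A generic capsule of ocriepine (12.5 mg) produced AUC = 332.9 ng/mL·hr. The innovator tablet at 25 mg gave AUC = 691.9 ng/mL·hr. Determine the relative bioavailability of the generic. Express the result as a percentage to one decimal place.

F_rel = (AUC_test/D_test) / (AUC_ref/D_ref)
      = (332.9/12.5) / (691.9/25)
      = 26.632 / 27.676 = 0.9623 = 96.23%

F_rel = 96.2%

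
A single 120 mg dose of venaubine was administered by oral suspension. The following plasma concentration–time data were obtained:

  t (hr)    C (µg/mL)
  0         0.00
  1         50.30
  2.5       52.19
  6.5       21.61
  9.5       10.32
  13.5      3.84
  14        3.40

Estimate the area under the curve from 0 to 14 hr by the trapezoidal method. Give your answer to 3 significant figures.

AUC = 328 µg/mL·hr

Trapezoidal AUC_0→14:
  [0→1]: (0.00+50.30)/2 × 1 = 25.15
  [1→2.5]: (50.30+52.19)/2 × 1.5 = 76.8675
  [2.5→6.5]: (52.19+21.61)/2 × 4 = 147.6
  [6.5→9.5]: (21.61+10.32)/2 × 3 = 47.895
  [9.5→13.5]: (10.32+3.84)/2 × 4 = 28.32
  [13.5→14]: (3.84+3.40)/2 × 0.5 = 1.81
  Sum = 327.6425 µg/mL·hr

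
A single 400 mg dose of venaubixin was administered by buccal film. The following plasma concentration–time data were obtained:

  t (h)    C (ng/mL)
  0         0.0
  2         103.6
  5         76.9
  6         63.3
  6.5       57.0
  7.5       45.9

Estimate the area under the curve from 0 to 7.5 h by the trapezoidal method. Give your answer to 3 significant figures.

AUC = 526 ng/mL·h

Trapezoidal AUC_0→7.5:
  [0→2]: (0.0+103.6)/2 × 2 = 103.6
  [2→5]: (103.6+76.9)/2 × 3 = 270.75
  [5→6]: (76.9+63.3)/2 × 1 = 70.1
  [6→6.5]: (63.3+57.0)/2 × 0.5 = 30.075
  [6.5→7.5]: (57.0+45.9)/2 × 1 = 51.45
  Sum = 525.975 ng/mL·h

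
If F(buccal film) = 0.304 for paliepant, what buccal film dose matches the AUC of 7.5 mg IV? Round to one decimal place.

For equal systemic exposure: F × D_ev = D_iv
D_ev = D_iv / F = 7.5 / 0.304 = 24.6711 mg

D_buccal = 24.7 mg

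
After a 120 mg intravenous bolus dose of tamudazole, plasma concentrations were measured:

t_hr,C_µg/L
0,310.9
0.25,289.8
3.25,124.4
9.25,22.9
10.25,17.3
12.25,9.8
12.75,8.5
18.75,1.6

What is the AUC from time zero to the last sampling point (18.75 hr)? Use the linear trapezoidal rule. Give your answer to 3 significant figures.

AUC = 1220 µg/L·hr

Trapezoidal AUC_0→18.75:
  [0→0.25]: (310.9+289.8)/2 × 0.25 = 75.0875
  [0.25→3.25]: (289.8+124.4)/2 × 3 = 621.3
  [3.25→9.25]: (124.4+22.9)/2 × 6 = 441.9
  [9.25→10.25]: (22.9+17.3)/2 × 1 = 20.1
  [10.25→12.25]: (17.3+9.8)/2 × 2 = 27.1
  [12.25→12.75]: (9.8+8.5)/2 × 0.5 = 4.575
  [12.75→18.75]: (8.5+1.6)/2 × 6 = 30.3
  Sum = 1220.3625 µg/L·hr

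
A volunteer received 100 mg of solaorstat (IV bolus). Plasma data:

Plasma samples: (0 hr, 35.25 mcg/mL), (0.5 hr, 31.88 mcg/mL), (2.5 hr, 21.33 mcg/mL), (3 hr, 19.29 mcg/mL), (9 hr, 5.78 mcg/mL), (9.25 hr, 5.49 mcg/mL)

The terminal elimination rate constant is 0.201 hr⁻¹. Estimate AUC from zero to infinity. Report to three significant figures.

Trapezoidal AUC_0→9.25:
  [0→0.5]: (35.25+31.88)/2 × 0.5 = 16.7825
  [0.5→2.5]: (31.88+21.33)/2 × 2 = 53.21
  [2.5→3]: (21.33+19.29)/2 × 0.5 = 10.155
  [3→9]: (19.29+5.78)/2 × 6 = 75.21
  [9→9.25]: (5.78+5.49)/2 × 0.25 = 1.40875
  Sum = 156.76625 mcg/mL·hr
Extrapolated tail: C_last / k_e = 5.49 / 0.201 = 27.313
AUC_0→∞ = 156.76625 + 27.313 = 184.07925 mcg/mL·hr

AUC = 184 mcg/mL·hr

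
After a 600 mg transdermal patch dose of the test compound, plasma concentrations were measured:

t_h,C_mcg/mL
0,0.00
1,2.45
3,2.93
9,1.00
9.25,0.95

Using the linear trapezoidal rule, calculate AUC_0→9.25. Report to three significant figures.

Trapezoidal AUC_0→9.25:
  [0→1]: (0.00+2.45)/2 × 1 = 1.225
  [1→3]: (2.45+2.93)/2 × 2 = 5.38
  [3→9]: (2.93+1.00)/2 × 6 = 11.79
  [9→9.25]: (1.00+0.95)/2 × 0.25 = 0.24375
  Sum = 18.63875 mcg/mL·h

AUC = 18.6 mcg/mL·h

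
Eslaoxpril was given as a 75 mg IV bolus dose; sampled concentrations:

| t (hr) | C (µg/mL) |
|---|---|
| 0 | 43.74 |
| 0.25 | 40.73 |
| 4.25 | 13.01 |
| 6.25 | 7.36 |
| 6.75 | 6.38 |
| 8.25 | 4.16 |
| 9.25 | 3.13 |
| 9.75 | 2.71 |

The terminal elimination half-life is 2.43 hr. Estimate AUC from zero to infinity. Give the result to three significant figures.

AUC = 164 µg/mL·hr

Trapezoidal AUC_0→9.75:
  [0→0.25]: (43.74+40.73)/2 × 0.25 = 10.55875
  [0.25→4.25]: (40.73+13.01)/2 × 4 = 107.48
  [4.25→6.25]: (13.01+7.36)/2 × 2 = 20.37
  [6.25→6.75]: (7.36+6.38)/2 × 0.5 = 3.435
  [6.75→8.25]: (6.38+4.16)/2 × 1.5 = 7.905
  [8.25→9.25]: (4.16+3.13)/2 × 1 = 3.645
  [9.25→9.75]: (3.13+2.71)/2 × 0.5 = 1.46
  Sum = 154.85375 µg/mL·hr
k_e = ln2 / t½ = 0.693147 / 2.43 = 0.2852 hr^-1
Extrapolated tail: C_last / k_e = 2.71 / 0.2852 = 9.502
AUC_0→∞ = 154.85375 + 9.502 = 164.35575 µg/mL·hr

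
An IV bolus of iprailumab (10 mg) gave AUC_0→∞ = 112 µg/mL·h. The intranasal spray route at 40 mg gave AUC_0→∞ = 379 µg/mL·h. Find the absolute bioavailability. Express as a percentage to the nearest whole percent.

F = (AUC_ev / D_ev) / (AUC_iv / D_iv)
  = (379/40) / (112/10)
  = 9.475 / 11.2 = 0.8460
  = 84.60%

F = 85%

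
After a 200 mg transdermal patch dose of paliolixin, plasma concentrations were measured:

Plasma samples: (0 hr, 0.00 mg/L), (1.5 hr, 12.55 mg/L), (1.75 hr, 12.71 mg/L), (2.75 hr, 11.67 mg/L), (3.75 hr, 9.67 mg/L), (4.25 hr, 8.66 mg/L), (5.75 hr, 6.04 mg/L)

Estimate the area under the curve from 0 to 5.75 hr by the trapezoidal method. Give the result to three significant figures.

AUC = 51.0 mg/L·hr

Trapezoidal AUC_0→5.75:
  [0→1.5]: (0.00+12.55)/2 × 1.5 = 9.4125
  [1.5→1.75]: (12.55+12.71)/2 × 0.25 = 3.1575
  [1.75→2.75]: (12.71+11.67)/2 × 1 = 12.19
  [2.75→3.75]: (11.67+9.67)/2 × 1 = 10.67
  [3.75→4.25]: (9.67+8.66)/2 × 0.5 = 4.5825
  [4.25→5.75]: (8.66+6.04)/2 × 1.5 = 11.025
  Sum = 51.0375 mg/L·hr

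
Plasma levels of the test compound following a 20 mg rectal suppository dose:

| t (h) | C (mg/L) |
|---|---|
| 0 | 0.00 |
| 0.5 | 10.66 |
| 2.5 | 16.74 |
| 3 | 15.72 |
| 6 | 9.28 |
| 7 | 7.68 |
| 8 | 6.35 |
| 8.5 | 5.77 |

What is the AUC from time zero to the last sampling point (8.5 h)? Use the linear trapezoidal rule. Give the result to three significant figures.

AUC = 94.2 mg/L·h

Trapezoidal AUC_0→8.5:
  [0→0.5]: (0.00+10.66)/2 × 0.5 = 2.665
  [0.5→2.5]: (10.66+16.74)/2 × 2 = 27.4
  [2.5→3]: (16.74+15.72)/2 × 0.5 = 8.115
  [3→6]: (15.72+9.28)/2 × 3 = 37.5
  [6→7]: (9.28+7.68)/2 × 1 = 8.48
  [7→8]: (7.68+6.35)/2 × 1 = 7.015
  [8→8.5]: (6.35+5.77)/2 × 0.5 = 3.03
  Sum = 94.205 mg/L·h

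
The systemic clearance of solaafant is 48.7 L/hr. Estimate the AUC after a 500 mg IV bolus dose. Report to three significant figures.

AUC = 10.3 mg/L·hr

AUC_0→∞ = Dose_iv / CL
        = 500 / 48.7 = 10.2669 mg/L·hr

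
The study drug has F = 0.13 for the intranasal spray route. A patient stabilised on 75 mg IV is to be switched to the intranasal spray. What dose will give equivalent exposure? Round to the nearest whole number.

D_intranasal = 577 mg

For equal systemic exposure: F × D_ev = D_iv
D_ev = D_iv / F = 75 / 0.13 = 576.923 mg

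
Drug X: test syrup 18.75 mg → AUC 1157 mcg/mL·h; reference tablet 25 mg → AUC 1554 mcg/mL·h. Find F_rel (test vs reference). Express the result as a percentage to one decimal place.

F_rel = (AUC_test/D_test) / (AUC_ref/D_ref)
      = (1157/18.75) / (1554/25)
      = 61.7067 / 62.16 = 0.9927 = 99.27%

F_rel = 99.3%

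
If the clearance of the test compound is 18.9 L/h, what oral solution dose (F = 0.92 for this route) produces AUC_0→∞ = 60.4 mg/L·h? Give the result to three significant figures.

Dose = 1240 mg

Dose = CL × AUC_0→∞ / F
     = 18.9 × 60.4 / 0.92 = 1240.83 mg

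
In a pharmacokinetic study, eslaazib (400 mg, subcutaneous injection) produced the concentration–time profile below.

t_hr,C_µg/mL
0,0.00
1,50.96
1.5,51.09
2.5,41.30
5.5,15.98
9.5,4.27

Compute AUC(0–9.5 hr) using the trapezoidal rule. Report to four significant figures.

Trapezoidal AUC_0→9.5:
  [0→1]: (0.00+50.96)/2 × 1 = 25.48
  [1→1.5]: (50.96+51.09)/2 × 0.5 = 25.5125
  [1.5→2.5]: (51.09+41.30)/2 × 1 = 46.195
  [2.5→5.5]: (41.30+15.98)/2 × 3 = 85.92
  [5.5→9.5]: (15.98+4.27)/2 × 4 = 40.5
  Sum = 223.6075 µg/mL·hr

AUC = 223.6 µg/mL·hr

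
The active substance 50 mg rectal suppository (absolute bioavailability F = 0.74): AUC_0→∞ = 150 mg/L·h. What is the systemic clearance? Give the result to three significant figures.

CL = F × Dose / AUC_0→∞
   = 0.74 × 50 / 150 = 0.246667 L/h

CL = 0.247 L/h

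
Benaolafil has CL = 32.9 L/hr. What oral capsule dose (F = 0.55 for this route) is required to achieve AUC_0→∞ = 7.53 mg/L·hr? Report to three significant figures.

Dose = 450 mg

Dose = CL × AUC_0→∞ / F
     = 32.9 × 7.53 / 0.55 = 450.431 mg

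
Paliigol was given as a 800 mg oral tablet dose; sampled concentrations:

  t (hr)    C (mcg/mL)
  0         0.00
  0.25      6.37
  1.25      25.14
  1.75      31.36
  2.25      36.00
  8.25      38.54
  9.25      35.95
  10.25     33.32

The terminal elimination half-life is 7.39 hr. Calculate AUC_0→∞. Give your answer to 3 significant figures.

AUC = 698 mcg/mL·hr

Trapezoidal AUC_0→10.25:
  [0→0.25]: (0.00+6.37)/2 × 0.25 = 0.79625
  [0.25→1.25]: (6.37+25.14)/2 × 1 = 15.755
  [1.25→1.75]: (25.14+31.36)/2 × 0.5 = 14.125
  [1.75→2.25]: (31.36+36.00)/2 × 0.5 = 16.84
  [2.25→8.25]: (36.00+38.54)/2 × 6 = 223.62
  [8.25→9.25]: (38.54+35.95)/2 × 1 = 37.245
  [9.25→10.25]: (35.95+33.32)/2 × 1 = 34.635
  Sum = 343.01625 mcg/mL·hr
k_e = ln2 / t½ = 0.693147 / 7.39 = 0.0938 hr^-1
Extrapolated tail: C_last / k_e = 33.32 / 0.0938 = 355.224
AUC_0→∞ = 343.01625 + 355.224 = 698.24025 mcg/mL·hr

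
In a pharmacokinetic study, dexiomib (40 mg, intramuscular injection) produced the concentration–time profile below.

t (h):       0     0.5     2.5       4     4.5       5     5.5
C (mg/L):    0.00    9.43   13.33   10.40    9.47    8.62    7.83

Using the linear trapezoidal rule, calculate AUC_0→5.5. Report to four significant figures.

AUC = 56.52 mg/L·h

Trapezoidal AUC_0→5.5:
  [0→0.5]: (0.00+9.43)/2 × 0.5 = 2.3575
  [0.5→2.5]: (9.43+13.33)/2 × 2 = 22.76
  [2.5→4]: (13.33+10.40)/2 × 1.5 = 17.7975
  [4→4.5]: (10.40+9.47)/2 × 0.5 = 4.9675
  [4.5→5]: (9.47+8.62)/2 × 0.5 = 4.5225
  [5→5.5]: (8.62+7.83)/2 × 0.5 = 4.1125
  Sum = 56.5175 mg/L·h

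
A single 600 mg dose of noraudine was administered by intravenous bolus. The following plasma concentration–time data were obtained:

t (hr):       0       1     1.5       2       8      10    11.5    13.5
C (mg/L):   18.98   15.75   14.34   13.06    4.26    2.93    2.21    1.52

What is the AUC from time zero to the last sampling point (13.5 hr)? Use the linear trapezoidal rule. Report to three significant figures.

AUC = 98.5 mg/L·hr

Trapezoidal AUC_0→13.5:
  [0→1]: (18.98+15.75)/2 × 1 = 17.365
  [1→1.5]: (15.75+14.34)/2 × 0.5 = 7.5225
  [1.5→2]: (14.34+13.06)/2 × 0.5 = 6.85
  [2→8]: (13.06+4.26)/2 × 6 = 51.96
  [8→10]: (4.26+2.93)/2 × 2 = 7.19
  [10→11.5]: (2.93+2.21)/2 × 1.5 = 3.855
  [11.5→13.5]: (2.21+1.52)/2 × 2 = 3.73
  Sum = 98.4725 mg/L·hr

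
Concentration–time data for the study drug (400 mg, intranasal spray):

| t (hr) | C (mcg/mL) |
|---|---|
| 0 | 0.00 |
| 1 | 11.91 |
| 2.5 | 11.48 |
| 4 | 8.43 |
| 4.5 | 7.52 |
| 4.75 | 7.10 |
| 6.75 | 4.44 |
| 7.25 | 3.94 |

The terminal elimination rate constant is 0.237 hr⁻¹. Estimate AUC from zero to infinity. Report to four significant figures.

Trapezoidal AUC_0→7.25:
  [0→1]: (0.00+11.91)/2 × 1 = 5.955
  [1→2.5]: (11.91+11.48)/2 × 1.5 = 17.5425
  [2.5→4]: (11.48+8.43)/2 × 1.5 = 14.9325
  [4→4.5]: (8.43+7.52)/2 × 0.5 = 3.9875
  [4.5→4.75]: (7.52+7.10)/2 × 0.25 = 1.8275
  [4.75→6.75]: (7.10+4.44)/2 × 2 = 11.54
  [6.75→7.25]: (4.44+3.94)/2 × 0.5 = 2.095
  Sum = 57.88 mcg/mL·hr
Extrapolated tail: C_last / k_e = 3.94 / 0.237 = 16.624
AUC_0→∞ = 57.88 + 16.624 = 74.504 mcg/mL·hr

AUC = 74.50 mcg/mL·hr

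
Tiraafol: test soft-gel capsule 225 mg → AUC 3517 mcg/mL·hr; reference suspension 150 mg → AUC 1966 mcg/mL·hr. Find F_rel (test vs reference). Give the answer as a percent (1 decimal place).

F_rel = (AUC_test/D_test) / (AUC_ref/D_ref)
      = (3517/225) / (1966/150)
      = 15.6311 / 13.1067 = 1.1926 = 119.26%

F_rel = 119.3%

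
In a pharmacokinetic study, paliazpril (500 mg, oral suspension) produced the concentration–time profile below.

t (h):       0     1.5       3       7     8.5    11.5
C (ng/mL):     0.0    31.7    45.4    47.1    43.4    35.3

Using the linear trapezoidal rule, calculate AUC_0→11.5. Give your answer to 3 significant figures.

AUC = 453 ng/mL·h

Trapezoidal AUC_0→11.5:
  [0→1.5]: (0.0+31.7)/2 × 1.5 = 23.775
  [1.5→3]: (31.7+45.4)/2 × 1.5 = 57.825
  [3→7]: (45.4+47.1)/2 × 4 = 185.0
  [7→8.5]: (47.1+43.4)/2 × 1.5 = 67.875
  [8.5→11.5]: (43.4+35.3)/2 × 3 = 118.05
  Sum = 452.525 ng/mL·h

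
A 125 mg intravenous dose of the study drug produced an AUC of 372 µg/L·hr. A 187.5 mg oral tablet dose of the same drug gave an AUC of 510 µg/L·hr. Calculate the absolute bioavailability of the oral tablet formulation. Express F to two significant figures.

F = (AUC_ev / D_ev) / (AUC_iv / D_iv)
  = (510/187.5) / (372/125)
  = 2.72 / 2.976 = 0.9140

F = 0.91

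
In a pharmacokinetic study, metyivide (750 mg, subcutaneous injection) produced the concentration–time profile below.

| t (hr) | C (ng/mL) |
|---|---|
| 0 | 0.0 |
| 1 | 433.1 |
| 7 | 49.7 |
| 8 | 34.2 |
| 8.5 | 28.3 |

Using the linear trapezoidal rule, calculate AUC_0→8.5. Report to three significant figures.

Trapezoidal AUC_0→8.5:
  [0→1]: (0.0+433.1)/2 × 1 = 216.55
  [1→7]: (433.1+49.7)/2 × 6 = 1448.4
  [7→8]: (49.7+34.2)/2 × 1 = 41.95
  [8→8.5]: (34.2+28.3)/2 × 0.5 = 15.625
  Sum = 1722.525 ng/mL·hr

AUC = 1720 ng/mL·hr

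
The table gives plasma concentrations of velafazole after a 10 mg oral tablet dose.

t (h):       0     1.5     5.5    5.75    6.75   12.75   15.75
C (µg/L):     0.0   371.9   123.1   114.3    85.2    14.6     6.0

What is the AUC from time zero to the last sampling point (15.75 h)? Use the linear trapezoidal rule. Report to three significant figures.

Trapezoidal AUC_0→15.75:
  [0→1.5]: (0.0+371.9)/2 × 1.5 = 278.925
  [1.5→5.5]: (371.9+123.1)/2 × 4 = 990.0
  [5.5→5.75]: (123.1+114.3)/2 × 0.25 = 29.675
  [5.75→6.75]: (114.3+85.2)/2 × 1 = 99.75
  [6.75→12.75]: (85.2+14.6)/2 × 6 = 299.4
  [12.75→15.75]: (14.6+6.0)/2 × 3 = 30.9
  Sum = 1728.65 µg/L·h

AUC = 1730 µg/L·h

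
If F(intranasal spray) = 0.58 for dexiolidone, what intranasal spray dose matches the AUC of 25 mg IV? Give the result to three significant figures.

For equal systemic exposure: F × D_ev = D_iv
D_ev = D_iv / F = 25 / 0.58 = 43.1034 mg

D_intranasal = 43.1 mg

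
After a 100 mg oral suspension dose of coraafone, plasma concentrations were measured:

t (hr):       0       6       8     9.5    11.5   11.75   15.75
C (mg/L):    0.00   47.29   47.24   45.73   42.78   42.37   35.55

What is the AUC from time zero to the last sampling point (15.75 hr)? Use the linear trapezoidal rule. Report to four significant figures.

AUC = 561.1 mg/L·hr

Trapezoidal AUC_0→15.75:
  [0→6]: (0.00+47.29)/2 × 6 = 141.87
  [6→8]: (47.29+47.24)/2 × 2 = 94.53
  [8→9.5]: (47.24+45.73)/2 × 1.5 = 69.7275
  [9.5→11.5]: (45.73+42.78)/2 × 2 = 88.51
  [11.5→11.75]: (42.78+42.37)/2 × 0.25 = 10.64375
  [11.75→15.75]: (42.37+35.55)/2 × 4 = 155.84
  Sum = 561.12125 mg/L·hr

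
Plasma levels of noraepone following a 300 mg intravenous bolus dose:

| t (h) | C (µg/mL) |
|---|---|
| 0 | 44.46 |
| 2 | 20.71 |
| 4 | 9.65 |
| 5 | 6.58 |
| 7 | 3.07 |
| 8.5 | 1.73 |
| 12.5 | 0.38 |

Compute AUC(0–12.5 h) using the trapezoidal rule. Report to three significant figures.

Trapezoidal AUC_0→12.5:
  [0→2]: (44.46+20.71)/2 × 2 = 65.17
  [2→4]: (20.71+9.65)/2 × 2 = 30.36
  [4→5]: (9.65+6.58)/2 × 1 = 8.115
  [5→7]: (6.58+3.07)/2 × 2 = 9.65
  [7→8.5]: (3.07+1.73)/2 × 1.5 = 3.6
  [8.5→12.5]: (1.73+0.38)/2 × 4 = 4.22
  Sum = 121.115 µg/mL·h

AUC = 121 µg/mL·h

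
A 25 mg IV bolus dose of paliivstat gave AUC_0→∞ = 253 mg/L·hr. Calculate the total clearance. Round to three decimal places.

CL = 0.099 L/hr

CL = Dose_iv / AUC_0→∞
   = 25 / 253 = 0.0988142 L/hr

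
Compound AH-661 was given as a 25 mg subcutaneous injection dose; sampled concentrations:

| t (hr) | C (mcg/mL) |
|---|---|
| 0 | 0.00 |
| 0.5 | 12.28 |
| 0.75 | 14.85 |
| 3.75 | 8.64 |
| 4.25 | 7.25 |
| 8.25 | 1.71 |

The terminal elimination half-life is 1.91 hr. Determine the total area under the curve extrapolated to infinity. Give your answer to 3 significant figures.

AUC = 68.3 mcg/mL·hr

Trapezoidal AUC_0→8.25:
  [0→0.5]: (0.00+12.28)/2 × 0.5 = 3.07
  [0.5→0.75]: (12.28+14.85)/2 × 0.25 = 3.39125
  [0.75→3.75]: (14.85+8.64)/2 × 3 = 35.235
  [3.75→4.25]: (8.64+7.25)/2 × 0.5 = 3.9725
  [4.25→8.25]: (7.25+1.71)/2 × 4 = 17.92
  Sum = 63.58875 mcg/mL·hr
k_e = ln2 / t½ = 0.693147 / 1.91 = 0.3629 hr^-1
Extrapolated tail: C_last / k_e = 1.71 / 0.3629 = 4.712
AUC_0→∞ = 63.58875 + 4.712 = 68.30075 mcg/mL·hr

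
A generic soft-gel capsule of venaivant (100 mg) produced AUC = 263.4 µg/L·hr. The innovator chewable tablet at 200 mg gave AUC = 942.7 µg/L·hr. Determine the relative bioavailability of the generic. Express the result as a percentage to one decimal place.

F_rel = 55.9%

F_rel = (AUC_test/D_test) / (AUC_ref/D_ref)
      = (263.4/100) / (942.7/200)
      = 2.634 / 4.7135 = 0.5588 = 55.88%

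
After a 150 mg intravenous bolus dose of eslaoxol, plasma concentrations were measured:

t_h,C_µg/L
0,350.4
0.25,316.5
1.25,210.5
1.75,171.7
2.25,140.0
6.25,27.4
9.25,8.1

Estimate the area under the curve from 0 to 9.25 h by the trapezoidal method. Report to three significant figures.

AUC = 908 µg/L·h

Trapezoidal AUC_0→9.25:
  [0→0.25]: (350.4+316.5)/2 × 0.25 = 83.3625
  [0.25→1.25]: (316.5+210.5)/2 × 1 = 263.5
  [1.25→1.75]: (210.5+171.7)/2 × 0.5 = 95.55
  [1.75→2.25]: (171.7+140.0)/2 × 0.5 = 77.925
  [2.25→6.25]: (140.0+27.4)/2 × 4 = 334.8
  [6.25→9.25]: (27.4+8.1)/2 × 3 = 53.25
  Sum = 908.3875 µg/L·h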